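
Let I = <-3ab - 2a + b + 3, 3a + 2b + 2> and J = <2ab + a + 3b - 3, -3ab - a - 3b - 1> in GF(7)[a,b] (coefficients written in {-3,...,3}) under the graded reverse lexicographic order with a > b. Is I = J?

Equality of ideals is decidable: compute both reduced Gröbner bases (unique for the ordering) and check whether they agree.
Buchberger on the first generating set:
f_1 = -3ab - 2a + b + 3, LT = ab.
f_2 = 3a + 2b + 2, LT = a.

S(f_1,f_2): lcm = ab. S = -3b^2 + 3a - b - 1.
  leading term b^2: no divisor's leading term divides it; move -3b^2 to the remainder.
  leading term a: subtract (1)·f_2 from 3a - b - 1 → -3b - 3
  leading term b: no divisor's leading term divides it; move -3b to the remainder.
  leading term 1: no divisor's leading term divides it; move -3 to the remainder.
  remainder -3b^2 - 3b - 3 ≠ 0; add g_3 = -3b^2 - 3b - 3 to the basis.

The other S-polynomials (S(f_1,g_3), S(f_2,g_3)) all reduce to 0 modulo the current basis, so we have a Gröbner basis.
Inter-reduce: drop elements whose leading term is divisible by another's, tail-reduce, and make monic.
Reduced Gröbner basis: {b^2 + b + 1, a + 3b + 3}.

Buchberger on the second generating set:
h_1 = 2ab + a + 3b - 3, LT = ab.
h_2 = -3ab - a - 3b - 1, LT = ab.

S(h_1,h_2): lcm = ab. S = -a - 3b - 3.
  leading term a: no divisor's leading term divides it; move -a to the remainder.
  leading term b: no divisor's leading term divides it; move -3b to the remainder.
  leading term 1: no divisor's leading term divides it; move -3 to the remainder.
  remainder -a - 3b - 3 ≠ 0; add k_3 = -a - 3b - 3 to the basis.

S(h_1,k_3): lcm = ab. S = -3b^2 - 3a + 2b + 2.
  leading term b^2: no divisor's leading term divides it; move -3b^2 to the remainder.
  leading term a: subtract (3)·k_3 from -3a + 2b + 2 → -3b - 3
  leading term b: no divisor's leading term divides it; move -3b to the remainder.
  leading term 1: no divisor's leading term divides it; move -3 to the remainder.
  remainder -3b^2 - 3b - 3 ≠ 0; add k_4 = -3b^2 - 3b - 3 to the basis.

The other S-polynomials (S(h_2,k_3), S(h_1,k_4), S(h_2,k_4), S(k_3,k_4)) all reduce to 0 modulo the current basis, so we have a Gröbner basis.
Inter-reduce: drop elements whose leading term is divisible by another's, tail-reduce, and make monic.
Reduced Gröbner basis: {b^2 + b + 1, a + 3b + 3}.

Same reduced basis, so the two generating sets span the same ideal.

Yes, the ideals are equal.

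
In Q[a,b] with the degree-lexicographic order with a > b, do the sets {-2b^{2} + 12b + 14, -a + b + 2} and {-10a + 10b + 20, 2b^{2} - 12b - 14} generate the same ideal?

Since reduced Gröbner bases are canonical representatives of ideals under a given ordering, it suffices to compute and compare them.
Buchberger on the first generating set:
f_1 = -2b^{2} + 12b + 14, LT = b^{2}.
f_2 = -a + b + 2, LT = a.

The S-polynomials (S(f_1,f_2)) all reduce to 0 modulo the current basis, so we have a Gröbner basis.
Inter-reduce: drop elements whose leading term is divisible by another's, tail-reduce, and make monic.
Reduced Gröbner basis: {b^{2} - 6b - 7, a - b - 2}.

Buchberger on the second generating set:
h_1 = -10a + 10b + 20, LT = a.
h_2 = 2b^{2} - 12b - 14, LT = b^{2}.

The S-polynomials (S(h_1,h_2)) all reduce to 0 modulo the current basis, so we have a Gröbner basis.
Inter-reduce: drop elements whose leading term is divisible by another's, tail-reduce, and make monic.
Reduced Gröbner basis: {b^{2} - 6b - 7, a - b - 2}.

Same reduced basis, so the two generating sets span the same ideal.
The same test decides containment: I ⊆ J iff every generator of I reduces to 0 modulo a Gröbner basis of J.

Yes, the ideals are equal.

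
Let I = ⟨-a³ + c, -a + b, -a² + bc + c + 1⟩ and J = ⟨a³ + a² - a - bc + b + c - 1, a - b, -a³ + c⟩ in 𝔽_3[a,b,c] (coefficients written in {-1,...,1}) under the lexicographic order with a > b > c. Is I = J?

Since reduced Gröbner bases are canonical representatives of ideals under a given ordering, it suffices to compute and compare them.
Buchberger on the first generating set:
f_1 = -a³ + c, LT = a³.
f_2 = -a + b, LT = a.
f_3 = -a² + bc + c + 1, LT = a².

S(f_1,f_2): lcm = a³. S = a²b - c.
  reduce S modulo (f_1, f_2, f_3):
  remainder b³ - c ≠ 0; add g_4 = b³ - c to the basis.

S(f_1,f_3): lcm = a³. S = abc + ac + a - c.
  reduce S modulo (f_1, f_2, f_3, g_4):
  remainder b²c + bc + b - c ≠ 0; add g_5 = b²c + bc + b - c to the basis.

S(f_2,f_3): lcm = a². S = -ab + bc + c + 1.
  reduce S modulo (f_1, f_2, f_3, g_4, g_5):
  remainder -b² + bc + c + 1 ≠ 0; add g_6 = -b² + bc + c + 1 to the basis.

S(g_4,g_5): lcm = b³c. S = -b²c - b² + bc - c².
  reduce S modulo (f_1, f_2, f_3, g_4, g_5, g_6):
  remainder bc + b - c² + c - 1 ≠ 0; add g_7 = bc + b - c² + c - 1 to the basis.

S(g_5,g_6): lcm = b²c. S = bc² + bc + b + c².
  reduce S modulo (f_1, f_2, f_3, g_4, g_5, g_6, g_7):
  remainder b + c³ + c ≠ 0; add g_8 = b + c³ + c to the basis.

S(g_4,g_8): lcm = b³. S = -b²c³ - b²c - c.
  reduce S modulo (f_1, f_2, f_3, g_4, g_5, g_6, g_7, g_8):
  remainder c⁴ + c³ - c² + 1 ≠ 0; add g_9 = c⁴ + c³ - c² + 1 to the basis.

The other S-polynomials (S(f_1,g_4), S(f_2,g_4), S(f_3,g_4), S(f_1,g_5), S(f_2,g_5), S(f_3,g_5), S(f_1,g_6), S(f_2,g_6), S(f_3,g_6), S(g_4,g_6), S(f_1,g_7), S(f_2,g_7), S(f_3,g_7), S(g_4,g_7), S(g_5,g_7), S(g_6,g_7), S(f_1,g_8), S(f_2,g_8), S(f_3,g_8), S(g_5,g_8), S(g_6,g_8), S(g_7,g_8), S(f_1,g_9), S(f_2,g_9), S(f_3,g_9), S(g_4,g_9), S(g_5,g_9), S(g_6,g_9), S(g_7,g_9), S(g_8,g_9)) all reduce to 0 modulo the current basis, so we have a Gröbner basis.
Inter-reduce: drop elements whose leading term is divisible by another's, tail-reduce, and make monic.
Reduced Gröbner basis: {a + c³ + c, b + c³ + c, c⁴ + c³ - c² + 1}.

Buchberger on the second generating set:
h_1 = a³ + a² - a - bc + b + c - 1, LT = a³.
h_2 = a - b, LT = a.
h_3 = -a³ + c, LT = a³.

S(h_1,h_2): lcm = a³. S = a²b + a² - a - bc + b + c - 1.
  reduce S modulo (h_1, h_2, h_3):
  remainder b³ + b² - bc + c - 1 ≠ 0; add k_4 = b³ + b² - bc + c - 1 to the basis.

S(h_1,h_3): lcm = a³. S = a² - a - bc + b - c - 1.
  reduce S modulo (h_1, h_2, h_3, k_4):
  remainder b² - bc - c - 1 ≠ 0; add k_5 = b² - bc - c - 1 to the basis.

S(k_4,k_5): lcm = b³. S = b²c + b² + b + c - 1.
  reduce S modulo (h_1, h_2, h_3, k_4, k_5):
  remainder bc² + bc + b + c² ≠ 0; add k_6 = bc² + bc + b + c² to the basis.

S(k_4,k_6): lcm = b³c². S = -b³c - b³ - bc³ + c³ - c².
  reduce S modulo (h_1, h_2, h_3, k_4, k_5, k_6):
  remainder -b - c³ - c ≠ 0; add k_7 = -b - c³ - c to the basis.

S(k_5,k_6): lcm = b²c². S = -b²c - b² - bc³ - bc² - c³ - c².
  reduce S modulo (h_1, h_2, h_3, k_4, k_5, k_6, k_7):
  remainder -c⁴ - c³ + c² - 1 ≠ 0; add k_8 = -c⁴ - c³ + c² - 1 to the basis.

The other S-polynomials (S(h_2,h_3), S(h_1,k_4), S(h_2,k_4), S(h_3,k_4), S(h_1,k_5), S(h_2,k_5), S(h_3,k_5), S(h_1,k_6), S(h_2,k_6), S(h_3,k_6), S(h_1,k_7), S(h_2,k_7), S(h_3,k_7), S(k_4,k_7), S(k_5,k_7), S(k_6,k_7), S(h_1,k_8), S(h_2,k_8), S(h_3,k_8), S(k_4,k_8), S(k_5,k_8), S(k_6,k_8), S(k_7,k_8)) all reduce to 0 modulo the current basis, so we have a Gröbner basis.
Inter-reduce: drop elements whose leading term is divisible by another's, tail-reduce, and make monic.
Reduced Gröbner basis: {a + c³ + c, b + c³ + c, c⁴ + c³ - c² + 1}.

These coincide, so the ideals are equal.
The same test decides containment: I ⊆ J iff every generator of I reduces to 0 modulo a Gröbner basis of J.

Yes, the ideals are equal.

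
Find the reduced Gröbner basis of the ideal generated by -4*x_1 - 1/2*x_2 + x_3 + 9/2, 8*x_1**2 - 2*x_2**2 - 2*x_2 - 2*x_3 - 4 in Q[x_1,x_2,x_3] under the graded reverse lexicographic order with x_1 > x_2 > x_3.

f_1 = -4*x_1 - 1/2*x_2 + x_3 + 9/2, LT = x_1.
f_2 = 8*x_1**2 - 2*x_2**2 - 2*x_2 - 2*x_3 - 4, LT = x_1**2.

S(f_1,f_2): lcm = x_1**2. S = 1/8*x_1*x_2 + 1/4*x_2**2 - 1/4*x_1*x_3 - 9/8*x_1 + 1/4*x_2 + 1/4*x_3 + 1/2.
  leading term x_1*x_2: subtract (-1/32*x_2)·f_1 from 1/8*x_1*x_2 + 1/4*x_2**2 - 1/4*x_1*x_3 - 9/8*x_1 + 1/4*x_2 + 1/4*x_3 + 1/2 → 15/64*x_2**2 - 1/4*x_1*x_3 + 1/32*x_2*x_3 - 9/8*x_1 + 25/64*x_2 + 1/4*x_3 + 1/2
  leading term x_2**2: no divisor's leading term divides it; move 15/64*x_2**2 to the remainder.
  leading term x_1*x_3: subtract (1/16*x_3)·f_1 from -1/4*x_1*x_3 + 1/32*x_2*x_3 - 9/8*x_1 + 25/64*x_2 + 1/4*x_3 + 1/2 → 1/16*x_2*x_3 - 1/16*x_3**2 - 9/8*x_1 + 25/64*x_2 - 1/32*x_3 + 1/2
  leading term x_2*x_3: no divisor's leading term divides it; move 1/16*x_2*x_3 to the remainder.
  leading term x_3**2: no divisor's leading term divides it; move -1/16*x_3**2 to the remainder.
  leading term x_1: subtract (9/32)·f_1 from -9/8*x_1 + 25/64*x_2 - 1/32*x_3 + 1/2 → 17/32*x_2 - 5/16*x_3 - 49/64
  leading term x_2: no divisor's leading term divides it; move 17/32*x_2 to the remainder.
  leading term x_3: no divisor's leading term divides it; move -5/16*x_3 to the remainder.
  leading term 1: no divisor's leading term divides it; move -49/64 to the remainder.
  remainder 15/64*x_2**2 + 1/16*x_2*x_3 - 1/16*x_3**2 + 17/32*x_2 - 5/16*x_3 - 49/64 ≠ 0; add g_3 = 15/64*x_2**2 + 1/16*x_2*x_3 - 1/16*x_3**2 + 17/32*x_2 - 5/16*x_3 - 49/64 to the basis.

The other S-polynomials (S(f_1,g_3), S(f_2,g_3)) all reduce to 0 modulo the current basis, so we have a Gröbner basis.
Inter-reduce: drop elements whose leading term is divisible by another's, tail-reduce, and make monic.

G = {x_2**2 + 4/15*x_2*x_3 - 4/15*x_3**2 + 34/15*x_2 - 4/3*x_3 - 49/15, x_1 + 1/8*x_2 - 1/4*x_3 - 9/8}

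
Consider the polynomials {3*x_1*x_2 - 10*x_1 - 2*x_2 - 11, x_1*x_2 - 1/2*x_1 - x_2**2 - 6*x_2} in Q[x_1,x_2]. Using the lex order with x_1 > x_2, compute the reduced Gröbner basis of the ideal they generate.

The reduced Gröbner basis is the canonical form of the ideal for this ordering.

f_1 = 3*x_1*x_2 - 10*x_1 - 2*x_2 - 11, LT = x_1*x_2.
f_2 = x_1*x_2 - 1/2*x_1 - x_2**2 - 6*x_2, LT = x_1*x_2.

S(f_1,f_2): lcm = x_1*x_2. S = -17/6*x_1 + x_2**2 + 16/3*x_2 - 11/3.
  leading term x_1: no divisor's leading term divides it; move -17/6*x_1 to the remainder.
  leading term x_2**2: no divisor's leading term divides it; move x_2**2 to the remainder.
  leading term x_2: no divisor's leading term divides it; move 16/3*x_2 to the remainder.
  leading term 1: no divisor's leading term divides it; move -11/3 to the remainder.
  remainder -17/6*x_1 + x_2**2 + 16/3*x_2 - 11/3 ≠ 0; add g_3 = -17/6*x_1 + x_2**2 + 16/3*x_2 - 11/3 to the basis.

S(f_1,g_3): lcm = x_1*x_2. S = -10/3*x_1 + 6/17*x_2**3 + 32/17*x_2**2 - 100/51*x_2 - 11/3.
  leading term x_1: subtract (20/17)·g_3 from -10/3*x_1 + 6/17*x_2**3 + 32/17*x_2**2 - 100/51*x_2 - 11/3 → 6/17*x_2**3 + 12/17*x_2**2 - 140/17*x_2 + 11/17
  leading term x_2**3: no divisor's leading term divides it; move 6/17*x_2**3 to the remainder.
  leading term x_2**2: no divisor's leading term divides it; move 12/17*x_2**2 to the remainder.
  leading term x_2: no divisor's leading term divides it; move -140/17*x_2 to the remainder.
  leading term 1: no divisor's leading term divides it; move 11/17 to the remainder.
  remainder 6/17*x_2**3 + 12/17*x_2**2 - 140/17*x_2 + 11/17 ≠ 0; add g_4 = 6/17*x_2**3 + 12/17*x_2**2 - 140/17*x_2 + 11/17 to the basis.

The other S-polynomials (S(f_2,g_3), S(f_1,g_4), S(f_2,g_4), S(g_3,g_4)) all reduce to 0 modulo the current basis, so we have a Gröbner basis.
Inter-reduce: drop elements whose leading term is divisible by another's, tail-reduce, and make monic.

G = {x_1 - 6/17*x_2**2 - 32/17*x_2 + 22/17, x_2**3 + 2*x_2**2 - 70/3*x_2 + 11/6}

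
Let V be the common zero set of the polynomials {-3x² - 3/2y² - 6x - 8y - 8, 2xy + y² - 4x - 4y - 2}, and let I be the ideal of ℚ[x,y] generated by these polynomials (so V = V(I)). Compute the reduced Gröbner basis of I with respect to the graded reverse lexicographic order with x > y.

G = {y³ - 10/9y² + 4x + 34/9y - 28/9, x² + ½y² + 2x + 8/3y + 8/3, xy + ½y² - 2x - 2y - 1}

f_1 = -3x² - 3/2y² - 6x - 8y - 8, LT = x².
f_2 = 2xy + y² - 4x - 4y - 2, LT = xy.

S(f_1,f_2): lcm = x²y. S = -½xy² + ½y³ + 2x² + 4xy + 8/3y² + x + 8/3y.
  reduce S modulo (f_1, f_2):
  remainder ¾y³ - ⅚y² + 3x + 17/6y - 7/3 ≠ 0; add g_3 = ¾y³ - ⅚y² + 3x + 17/6y - 7/3 to the basis.

The other S-polynomials (S(f_1,g_3), S(f_2,g_3)) all reduce to 0 modulo the current basis, so we have a Gröbner basis.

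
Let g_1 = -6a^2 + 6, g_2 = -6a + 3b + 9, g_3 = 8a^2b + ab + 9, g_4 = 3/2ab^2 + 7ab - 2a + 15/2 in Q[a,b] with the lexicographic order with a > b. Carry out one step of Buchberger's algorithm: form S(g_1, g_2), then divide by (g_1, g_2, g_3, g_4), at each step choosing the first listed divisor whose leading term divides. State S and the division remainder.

S(g_1, g_2) = 1/2ab + 3/2a - 1; remainder on division = 1/4b^2 + 3/2b + 5/4.

lcm(LM(g_1), LM(g_2)) = a^2.
S = (lcm/LT(g_1))·g_1 − (lcm/LT(g_2))·g_2 = 1/2ab + 3/2a - 1.
Reduce S modulo (g_1, g_2, g_3, g_4) in that order:
  leading term ab: subtract (-1/12b)·g_2 from 1/2ab + 3/2a - 1 → 3/2a + 1/4b^2 + 3/4b - 1
  leading term a: subtract (-1/4)·g_2 from 3/2a + 1/4b^2 + 3/4b - 1 → 1/4b^2 + 3/2b + 5/4
  leading term b^2: no divisor's leading term divides it; move 1/4b^2 to the remainder.
  leading term b: no divisor's leading term divides it; move 3/2b to the remainder.
  leading term 1: no divisor's leading term divides it; move 5/4 to the remainder.
The remainder 1/4b^2 + 3/2b + 5/4 is nonzero, so it would be added as the next basis element.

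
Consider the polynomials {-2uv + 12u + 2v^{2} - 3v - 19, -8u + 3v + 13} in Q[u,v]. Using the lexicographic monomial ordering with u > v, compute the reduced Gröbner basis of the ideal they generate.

G = {u - \tfrac{3}{8}v - \tfrac{13}{8}, v^{2} - \tfrac{7}{5}v + \tfrac{2}{5}}

This is the nonlinear analogue of row-reducing a linear system.

f_1 = -2uv + 12u + 2v^{2} - 3v - 19, LT = uv.
f_2 = -8u + 3v + 13, LT = u.

S(f_1,f_2): lcm = uv. S = -6u - \tfrac{5}{8}v^{2} + \tfrac{25}{8}v + \tfrac{19}{2}.
  leading term u: subtract (\tfrac{3}{4})·f_2 from -6u - \tfrac{5}{8}v^{2} + \tfrac{25}{8}v + \tfrac{19}{2} → -\tfrac{5}{8}v^{2} + \tfrac{7}{8}v - \tfrac{1}{4}
  leading term v^{2}: no divisor's leading term divides it; move -\tfrac{5}{8}v^{2} to the remainder.
  leading term v: no divisor's leading term divides it; move \tfrac{7}{8}v to the remainder.
  leading term 1: no divisor's leading term divides it; move -\tfrac{1}{4} to the remainder.
  remainder -\tfrac{5}{8}v^{2} + \tfrac{7}{8}v - \tfrac{1}{4} ≠ 0; add g_3 = -\tfrac{5}{8}v^{2} + \tfrac{7}{8}v - \tfrac{1}{4} to the basis.

The other S-polynomials (S(f_1,g_3), S(f_2,g_3)) all reduce to 0 modulo the current basis, so we have a Gröbner basis.
Inter-reduce: drop elements whose leading term is divisible by another's, tail-reduce, and make monic.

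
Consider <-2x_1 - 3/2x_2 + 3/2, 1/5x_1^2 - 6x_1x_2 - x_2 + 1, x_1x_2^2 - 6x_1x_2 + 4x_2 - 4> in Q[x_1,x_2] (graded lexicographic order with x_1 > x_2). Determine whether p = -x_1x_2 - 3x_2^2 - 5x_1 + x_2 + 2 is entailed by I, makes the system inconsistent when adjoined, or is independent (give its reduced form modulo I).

First compute the reduced Gröbner basis of I by Buchberger's algorithm.
f_1 = -2x_1 - 3/2x_2 + 3/2, LT = x_1.
f_2 = 1/5x_1^2 - 6x_1x_2 - x_2 + 1, LT = x_1^2.
f_3 = x_1x_2^2 - 6x_1x_2 + 4x_2 - 4, LT = x_1x_2^2.

S(f_1,f_2): lcm = x_1^2. S = 123/4x_1x_2 - 3/4x_1 + 5x_2 - 5.
  reduce S modulo (f_1, f_2, f_3):
  remainder -369/16x_2^2 + 229/8x_2 - 89/16 ≠ 0; add h_4 = -369/16x_2^2 + 229/8x_2 - 89/16 to the basis.

S(f_1,f_3): lcm = x_1x_2^2. S = 3/4x_2^3 + 6x_1x_2 - 3/4x_2^2 - 4x_2 + 4.
  reduce S modulo (f_1, f_2, f_3, h_4):
  remainder -915317/181548x_2 + 915317/181548 ≠ 0; add h_5 = -915317/181548x_2 + 915317/181548 to the basis.

The other S-polynomials (S(f_2,f_3), S(f_1,h_4), S(f_2,h_4), S(f_3,h_4), S(f_1,h_5), S(f_2,h_5), S(f_3,h_5), S(h_4,h_5)) all reduce to 0 modulo the current basis, so we have a Gröbner basis.
Inter-reduce: drop elements whose leading term is divisible by another's, tail-reduce, and make monic.
Reduced Gröbner basis: {x_1, x_2 - 1}.
Label its elements g_1 = x_1, g_2 = x_2 - 1.

Reduce p = -x_1x_2 - 3x_2^2 - 5x_1 + x_2 + 2 modulo G:
  leading term x_1x_2: subtract (-x_2)·g_1 from -x_1x_2 - 3x_2^2 - 5x_1 + x_2 + 2 → -3x_2^2 - 5x_1 + x_2 + 2
  leading term x_2^2: subtract (-3x_2)·g_2 from -3x_2^2 - 5x_1 + x_2 + 2 → -5x_1 - 2x_2 + 2
  leading term x_1: subtract (-5)·g_1 from -5x_1 - 2x_2 + 2 → -2x_2 + 2
  leading term x_2: subtract (-2)·g_2 from -2x_2 + 2 → 0
  normal form = 0.
Since the normal form is 0, p ∈ I.

-x_1x_2 - 3x_2^2 - 5x_1 + x_2 + 2 lies in I (it reduces to 0).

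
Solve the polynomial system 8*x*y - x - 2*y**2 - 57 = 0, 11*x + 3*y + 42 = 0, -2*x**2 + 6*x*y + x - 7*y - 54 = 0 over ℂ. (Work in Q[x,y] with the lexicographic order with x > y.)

Compute a lex Gröbner basis by Buchberger's algorithm.
f_1 = 8*x*y - x - 2*y**2 - 57, LT = x*y.
f_2 = 11*x + 3*y + 42, LT = x.
f_3 = -2*x**2 + 6*x*y + x - 7*y - 54, LT = x**2.

S(f_1,f_2): lcm = x*y. S = -1/8*x - 23/44*y**2 - 42/11*y - 57/8.
  reduce S modulo (f_1, f_2, f_3):
  remainder -23/44*y**2 - 333/88*y - 585/88 ≠ 0; add h_4 = -23/44*y**2 - 333/88*y - 585/88 to the basis.

S(f_1,f_3): lcm = x**2*y. S = -1/8*x**2 + 11/4*x*y**2 + 1/2*x*y - 57/8*x - 7/2*y**2 - 27*y.
  reduce S modulo (f_1, f_2, f_3, h_4):
  remainder 2906670/64009*y + 8720010/64009 ≠ 0; add h_5 = 2906670/64009*y + 8720010/64009 to the basis.

The other S-polynomials (S(f_2,f_3), S(f_1,h_4), S(f_2,h_4), S(f_3,h_4), S(f_1,h_5), S(f_2,h_5), S(f_3,h_5), S(h_4,h_5)) all reduce to 0 modulo the current basis, so we have a Gröbner basis.
Inter-reduce: drop elements whose leading term is divisible by another's, tail-reduce, and make monic.
Reduced Gröbner basis: {x + 3, y + 3}.

Since the basis is lex-ordered, y + 3 is univariate in y. Its roots are {-3}. Back-substituting each root into the other basis elements fixes the other coordinates.
  y = -3: the earlier basis element becomes x + 3 = 0, giving x = -3 — point (-3, -3).

{(-3, -3)}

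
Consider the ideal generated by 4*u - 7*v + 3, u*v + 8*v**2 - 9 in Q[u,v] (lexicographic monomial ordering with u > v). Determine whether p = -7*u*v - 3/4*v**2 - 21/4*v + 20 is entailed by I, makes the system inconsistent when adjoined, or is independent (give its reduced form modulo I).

First compute the reduced Gröbner basis of I by Buchberger's algorithm.
f_1 = 4*u - 7*v + 3, LT = u.
f_2 = u*v + 8*v**2 - 9, LT = u*v.

S(f_1,f_2): lcm = u*v. S = -39/4*v**2 + 3/4*v + 9.
  leading term v**2: no divisor's leading term divides it; move -39/4*v**2 to the remainder.
  leading term v: no divisor's leading term divides it; move 3/4*v to the remainder.
  leading term 1: no divisor's leading term divides it; move 9 to the remainder.
  remainder -39/4*v**2 + 3/4*v + 9 ≠ 0; add h_3 = -39/4*v**2 + 3/4*v + 9 to the basis.

S(f_1,h_3): leading monomials are coprime, so the S-polynomial reduces to 0 (Buchberger's first criterion).
S(f_2,h_3): lcm = u*v**2. S = 1/13*u*v + 12/13*u + 8*v**3 - 9*v.
  leading term u*v: subtract (1/52*v)·f_1 from 1/13*u*v + 12/13*u + 8*v**3 - 9*v → 12/13*u + 8*v**3 + 7/52*v**2 - 471/52*v
  leading term u: subtract (3/13)·f_1 from 12/13*u + 8*v**3 + 7/52*v**2 - 471/52*v → 8*v**3 + 7/52*v**2 - 387/52*v - 9/13
  leading term v**3: subtract (-32/39*v)·h_3 from 8*v**3 + 7/52*v**2 - 387/52*v - 9/13 → 3/4*v**2 - 3/52*v - 9/13
  leading term v**2: subtract (-1/13)·h_3 from 3/4*v**2 - 3/52*v - 9/13 → 0
  remainder 0.

Every S-polynomial of the final basis reduces to 0, so we have a Gröbner basis.
Inter-reduce: drop elements whose leading term is divisible by another's, tail-reduce, and make monic.
Reduced Gröbner basis: {u - 7/4*v + 3/4, v**2 - 1/13*v - 12/13}.
Label its elements g_1 = u - 7/4*v + 3/4, g_2 = v**2 - 1/13*v - 12/13.

Reduce p = -7*u*v - 3/4*v**2 - 21/4*v + 20 modulo G:
  leading term u*v: subtract (-7*v)·g_1 from -7*u*v - 3/4*v**2 - 21/4*v + 20 → -13*v**2 + 20
  leading term v**2: subtract (-13)·g_2 from -13*v**2 + 20 → -v + 8
  leading term v: no divisor's leading term divides it; move -v to the remainder.
  leading term 1: no divisor's leading term divides it; move 8 to the remainder.
  normal form = -v + 8.
The normal form is nonzero, so p ∉ I. Since p minus its normal form lies in I, I + (p) = I + (r) where r = -v + 8; decide whether this ideal is the whole ring.
Run Buchberger on G together with r (pairs among the g_i already reduce to 0 since G is a Gröbner basis):
g_1 = u - 7/4*v + 3/4, LT = u.
g_2 = v**2 - 1/13*v - 12/13, LT = v**2.
r = -v + 8, LT = v.

S(g_1,g_2): leading monomials are coprime, so the S-polynomial reduces to 0 (Buchberger's first criterion).
S(g_1,r): leading monomials are coprime, so the S-polynomial reduces to 0 (Buchberger's first criterion).
S(g_2,r): lcm = v**2. S = 103/13*v - 12/13.
  leading term v: subtract (-103/13)·r from 103/13*v - 12/13 → 812/13
  leading term 1: no divisor's leading term divides it; move 812/13 to the remainder.
  remainder 812/13 ≠ 0; add m_4 = 812/13 to the basis.

S(g_1,m_4): leading monomials are coprime, so the S-polynomial reduces to 0 (Buchberger's first criterion).
S(g_2,m_4): leading monomials are coprime, so the S-polynomial reduces to 0 (Buchberger's first criterion).
S(r,m_4): leading monomials are coprime, so the S-polynomial reduces to 0 (Buchberger's first criterion).
Every S-polynomial of the final basis reduces to 0, so we have a Gröbner basis.
Inter-reduce: drop elements whose leading term is divisible by another's, tail-reduce, and make monic.
Reduced Gröbner basis: {1}.
The reduced Gröbner basis of I + (p) is {1}: the ideal is the whole ring, so the enlarged system has no common solution — adjoining p is inconsistent.

Adjoining -7*u*v - 3/4*v**2 - 21/4*v + 20 makes the ideal the whole ring: the system is inconsistent.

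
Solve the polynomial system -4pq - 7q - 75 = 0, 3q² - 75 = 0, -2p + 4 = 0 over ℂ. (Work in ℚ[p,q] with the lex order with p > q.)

{(2, -5)}

Compute a lex Gröbner basis by Buchberger's algorithm.
f_1 = -4pq - 7q - 75, LT = pq.
f_2 = 3q² - 75, LT = q².
f_3 = -2p + 4, LT = p.

S(f_1,f_2): lcm = pq². S = 25p + 7/4q² + 75/4q.
  reduce S modulo (f_1, f_2, f_3):
  remainder 75/4q + 375/4 ≠ 0; add h_4 = 75/4q + 375/4 to the basis.

The other S-polynomials (S(f_1,f_3), S(f_2,f_3), S(f_1,h_4), S(f_2,h_4), S(f_3,h_4)) all reduce to 0 modulo the current basis, so we have a Gröbner basis.
Inter-reduce: drop elements whose leading term is divisible by another's, tail-reduce, and make monic.
Reduced Gröbner basis: {p - 2, q + 5}.

The lex basis is triangular: the last element involves only q. Solving q + 5 = 0 gives q ∈ {-5}; substituting each value into the earlier elements determines the remaining variables.
  q = -5: the earlier basis element becomes p - 2 = 0, giving p = 2 — point (2, -5).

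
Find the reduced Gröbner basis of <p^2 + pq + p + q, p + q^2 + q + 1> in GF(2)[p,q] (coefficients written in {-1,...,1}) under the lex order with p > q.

G = {p + q^2 + q + 1, q^4 + q^3 + q^2 + q}

f_1 = p^2 + pq + p + q, LT = p^2.
f_2 = p + q^2 + q + 1, LT = p.

S(f_1,f_2): lcm = p^2. S = pq^2 + q.
  leading term pq^2: subtract (q^2)·f_2 from pq^2 + q → q^4 + q^3 + q^2 + q
  leading term q^4: no divisor's leading term divides it; move q^4 to the remainder.
  leading term q^3: no divisor's leading term divides it; move q^3 to the remainder.
  leading term q^2: no divisor's leading term divides it; move q^2 to the remainder.
  leading term q: no divisor's leading term divides it; move q to the remainder.
  remainder q^4 + q^3 + q^2 + q ≠ 0; add g_3 = q^4 + q^3 + q^2 + q to the basis.

The other S-polynomials (S(f_1,g_3), S(f_2,g_3)) all reduce to 0 modulo the current basis, so we have a Gröbner basis.
Inter-reduce: drop elements whose leading term is divisible by another's, tail-reduce, and make monic.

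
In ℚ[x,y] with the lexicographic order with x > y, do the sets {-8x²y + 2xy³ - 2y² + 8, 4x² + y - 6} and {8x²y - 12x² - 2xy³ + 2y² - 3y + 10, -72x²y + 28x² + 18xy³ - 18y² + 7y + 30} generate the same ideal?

Yes, the ideals are equal.

Two ideals are equal iff their reduced Gröbner bases coincide (the reduced basis is unique for a fixed ordering).
Buchberger on the first generating set:
f_1 = -8x²y + 2xy³ - 2y² + 8, LT = x²y.
f_2 = 4x² + y - 6, LT = x².

S(f_1,f_2): lcm = x²y. S = -¼xy³ + 3/2y - 1.
  reduce S modulo (f_1, f_2):
  remainder -¼xy³ + 3/2y - 1 ≠ 0; add g_3 = -¼xy³ + 3/2y - 1 to the basis.

S(f_1,g_3): lcm = x²y³. S = -¼xy⁵ + 6xy - 4x + ¼y⁴ - y².
  reduce S modulo (f_1, f_2, g_3):
  remainder 6xy - 4x + ¼y⁴ - 3/2y³ ≠ 0; add g_4 = 6xy - 4x + ¼y⁴ - 3/2y³ to the basis.

S(g_3,g_4): lcm = xy³. S = ⅔xy² - 1/24y⁶ + ¼y⁵ - 6y + 4.
  reduce S modulo (f_1, f_2, g_3, g_4):
  remainder 8/27x - 1/24y⁶ + 2/9y⁵ + 4/27y⁴ + 1/9y³ - 6y + 4 ≠ 0; add g_5 = 8/27x - 1/24y⁶ + 2/9y⁵ + 4/27y⁴ + 1/9y³ - 6y + 4 to the basis.

S(g_3,g_5): lcm = xy³. S = 9/64y⁹ - ¾y⁸ - ½y⁷ - ⅜y⁶ + 81/4y⁴ - 27/2y³ - 6y + 4.
  reduce S modulo (f_1, f_2, g_3, g_4, g_5):
  remainder 9/64y⁹ - ¾y⁸ - ½y⁷ - ⅜y⁶ + 81/4y⁴ - 27/2y³ - 6y + 4 ≠ 0; add g_6 = 9/64y⁹ - ¾y⁸ - ½y⁷ - ⅜y⁶ + 81/4y⁴ - 27/2y³ - 6y + 4 to the basis.

S(g_4,g_5): lcm = xy. S = -⅔x + 9/64y⁷ - ¾y⁶ - ½y⁵ - ⅓y⁴ - ¼y³ + 81/4y² - 27/2y.
  reduce S modulo (f_1, f_2, g_3, g_4, g_5, g_6):
  remainder 9/64y⁷ - 27/32y⁶ + 81/4y² - 27y + 9 ≠ 0; add g_7 = 9/64y⁷ - 27/32y⁶ + 81/4y² - 27y + 9 to the basis.

The other S-polynomials (S(f_2,g_3), S(f_1,g_4), S(f_2,g_4), S(f_1,g_5), S(f_2,g_5), S(f_1,g_6), S(f_2,g_6), S(g_3,g_6), S(g_4,g_6), S(g_5,g_6), S(f_1,g_7), S(f_2,g_7), S(g_3,g_7), S(g_4,g_7), S(g_5,g_7), S(g_6,g_7)) all reduce to 0 modulo the current basis, so we have a Gröbner basis.
Inter-reduce: drop elements whose leading term is divisible by another's, tail-reduce, and make monic.
Reduced Gröbner basis: {x - 9/64y⁶ + ¾y⁵ + ½y⁴ + ⅜y³ - 81/4y + 27/2, y⁷ - 6y⁶ + 144y² - 192y + 64}.

Buchberger on the second generating set:
h_1 = 8x²y - 12x² - 2xy³ + 2y² - 3y + 10, LT = x²y.
h_2 = -72x²y + 28x² + 18xy³ - 18y² + 7y + 30, LT = x²y.

S(h_1,h_2): lcm = x²y. S = -10/9x² - 5/18y + 5/3.
  reduce S modulo (h_1, h_2):
  remainder -10/9x² - 5/18y + 5/3 ≠ 0; add k_3 = -10/9x² - 5/18y + 5/3 to the basis.

S(h_1,k_3): lcm = x²y. S = -3/2x² - ¼xy³ + 9/8y + 5/4.
  reduce S modulo (h_1, h_2, k_3):
  remainder -¼xy³ + 3/2y - 1 ≠ 0; add k_4 = -¼xy³ + 3/2y - 1 to the basis.

S(h_1,k_4): lcm = x²y³. S = -3/2x²y² - ¼xy⁵ + 6xy - 4x + ¼y⁴ - ⅜y³ + 5/4y².
  reduce S modulo (h_1, h_2, k_3, k_4):
  remainder 6xy - 4x + ¼y⁴ - 3/2y³ ≠ 0; add k_5 = 6xy - 4x + ¼y⁴ - 3/2y³ to the basis.

S(k_4,k_5): lcm = xy³. S = ⅔xy² - 1/24y⁶ + ¼y⁵ - 6y + 4.
  reduce S modulo (h_1, h_2, k_3, k_4, k_5):
  remainder 8/27x - 1/24y⁶ + 2/9y⁵ + 4/27y⁴ + 1/9y³ - 6y + 4 ≠ 0; add k_6 = 8/27x - 1/24y⁶ + 2/9y⁵ + 4/27y⁴ + 1/9y³ - 6y + 4 to the basis.

S(k_4,k_6): lcm = xy³. S = 9/64y⁹ - ¾y⁸ - ½y⁷ - ⅜y⁶ + 81/4y⁴ - 27/2y³ - 6y + 4.
  reduce S modulo (h_1, h_2, k_3, k_4, k_5, k_6):
  remainder 9/64y⁹ - ¾y⁸ - ½y⁷ - ⅜y⁶ + 81/4y⁴ - 27/2y³ - 6y + 4 ≠ 0; add k_7 = 9/64y⁹ - ¾y⁸ - ½y⁷ - ⅜y⁶ + 81/4y⁴ - 27/2y³ - 6y + 4 to the basis.

S(k_5,k_6): lcm = xy. S = -⅔x + 9/64y⁷ - ¾y⁶ - ½y⁵ - ⅓y⁴ - ¼y³ + 81/4y² - 27/2y.
  reduce S modulo (h_1, h_2, k_3, k_4, k_5, k_6, k_7):
  remainder 9/64y⁷ - 27/32y⁶ + 81/4y² - 27y + 9 ≠ 0; add k_8 = 9/64y⁷ - 27/32y⁶ + 81/4y² - 27y + 9 to the basis.

The other S-polynomials (S(h_2,k_3), S(h_2,k_4), S(k_3,k_4), S(h_1,k_5), S(h_2,k_5), S(k_3,k_5), S(h_1,k_6), S(h_2,k_6), S(k_3,k_6), S(h_1,k_7), S(h_2,k_7), S(k_3,k_7), S(k_4,k_7), S(k_5,k_7), S(k_6,k_7), S(h_1,k_8), S(h_2,k_8), S(k_3,k_8), S(k_4,k_8), S(k_5,k_8), S(k_6,k_8), S(k_7,k_8)) all reduce to 0 modulo the current basis, so we have a Gröbner basis.
Inter-reduce: drop elements whose leading term is divisible by another's, tail-reduce, and make monic.
Reduced Gröbner basis: {x - 9/64y⁶ + ¾y⁵ + ½y⁴ + ⅜y³ - 81/4y + 27/2, y⁷ - 6y⁶ + 144y² - 192y + 64}.

The two bases agree; hence the ideals are identical.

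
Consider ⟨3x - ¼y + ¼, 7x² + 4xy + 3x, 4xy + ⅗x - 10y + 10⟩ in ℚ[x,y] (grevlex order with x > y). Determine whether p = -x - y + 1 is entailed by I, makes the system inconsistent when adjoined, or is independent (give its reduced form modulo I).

-x - y + 1 lies in I (it reduces to 0).

First compute the reduced Gröbner basis of I by Buchberger's algorithm.
f_1 = 3x - ¼y + ¼, LT = x.
f_2 = 7x² + 4xy + 3x, LT = x².
f_3 = 4xy + ⅗x - 10y + 10, LT = xy.

S(f_1,f_2): lcm = x². S = -55/84xy - 29/84x.
  reduce S modulo (f_1, f_2, f_3):
  remainder -55/1008y² + 13/504y + 29/1008 ≠ 0; add h_4 = -55/1008y² + 13/504y + 29/1008 to the basis.

S(f_1,f_3): lcm = xy. S = -1/12y² - 3/20x + 31/12y - 5/2.
  reduce S modulo (f_1, f_2, f_3, h_4):
  remainder 6683/2640y - 6683/2640 ≠ 0; add h_5 = 6683/2640y - 6683/2640 to the basis.

The other S-polynomials (S(f_2,f_3), S(f_1,h_4), S(f_2,h_4), S(f_3,h_4), S(f_1,h_5), S(f_2,h_5), S(f_3,h_5), S(h_4,h_5)) all reduce to 0 modulo the current basis, so we have a Gröbner basis.
Inter-reduce: drop elements whose leading term is divisible by another's, tail-reduce, and make monic.
Reduced Gröbner basis: {x, y - 1}.
Label its elements g_1 = x, g_2 = y - 1.

Reduce p = -x - y + 1 modulo G:
  leading term x: subtract (-1)·g_1 from -x - y + 1 → -y + 1
  leading term y: subtract (-1)·g_2 from -y + 1 → 0
  normal form = 0.
Since the normal form is 0, p ∈ I.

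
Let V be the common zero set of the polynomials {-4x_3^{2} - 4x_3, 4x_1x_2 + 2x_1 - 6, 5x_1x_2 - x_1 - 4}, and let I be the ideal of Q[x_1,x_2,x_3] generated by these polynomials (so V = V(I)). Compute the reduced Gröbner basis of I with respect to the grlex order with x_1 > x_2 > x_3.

Buchberger's algorithm terminates because the ascending chain of leading-term ideals stabilizes.

f_1 = -4x_3^{2} - 4x_3, LT = x_3^{2}.
f_2 = 4x_1x_2 + 2x_1 - 6, LT = x_1x_2.
f_3 = 5x_1x_2 - x_1 - 4, LT = x_1x_2.

S(f_2,f_3): lcm = x_1x_2. S = \tfrac{7}{10}x_1 - \tfrac{7}{10}.
  leading term x_1: no divisor's leading term divides it; move \tfrac{7}{10}x_1 to the remainder.
  leading term 1: no divisor's leading term divides it; move -\tfrac{7}{10} to the remainder.
  remainder \tfrac{7}{10}x_1 - \tfrac{7}{10} ≠ 0; add g_4 = \tfrac{7}{10}x_1 - \tfrac{7}{10} to the basis.

S(f_2,g_4): lcm = x_1x_2. S = \tfrac{1}{2}x_1 + x_2 - \tfrac{3}{2}.
  leading term x_1: subtract (\tfrac{5}{7})·g_4 from \tfrac{1}{2}x_1 + x_2 - \tfrac{3}{2} → x_2 - 1
  leading term x_2: no divisor's leading term divides it; move x_2 to the remainder.
  leading term 1: no divisor's leading term divides it; move -1 to the remainder.
  remainder x_2 - 1 ≠ 0; add g_5 = x_2 - 1 to the basis.

The other S-polynomials (S(f_1,f_2), S(f_1,f_3), S(f_1,g_4), S(f_3,g_4), S(f_1,g_5), S(f_2,g_5), S(f_3,g_5), S(g_4,g_5)) all reduce to 0 modulo the current basis, so we have a Gröbner basis.
Inter-reduce: drop elements whose leading term is divisible by another's, tail-reduce, and make monic.

G = {x_3^{2} + x_3, x_1 - 1, x_2 - 1}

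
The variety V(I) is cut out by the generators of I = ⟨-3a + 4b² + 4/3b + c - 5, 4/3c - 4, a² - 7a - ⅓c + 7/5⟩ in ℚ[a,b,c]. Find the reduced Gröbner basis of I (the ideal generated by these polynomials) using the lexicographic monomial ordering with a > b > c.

G = {a - 4/3b² - 4/9b + ⅔, b⁴ + ⅔b³ - 221/36b² - 25/12b + 31/10, c - 3}

f_1 = -3a + 4b² + 4/3b + c - 5, LT = a.
f_2 = 4/3c - 4, LT = c.
f_3 = a² - 7a - ⅓c + 7/5, LT = a².

S(f_1,f_3): lcm = a². S = -4/3ab² - 4/9ab - ⅓ac + 26/3a + ⅓c - 7/5.
  reduce S modulo (f_1, f_2, f_3):
  remainder -16/9b⁴ - 32/27b³ + 884/81b² + 100/27b - 248/45 ≠ 0; add g_4 = -16/9b⁴ - 32/27b³ + 884/81b² + 100/27b - 248/45 to the basis.

The other S-polynomials (S(f_1,f_2), S(f_2,f_3), S(f_1,g_4), S(f_2,g_4), S(f_3,g_4)) all reduce to 0 modulo the current basis, so we have a Gröbner basis.
Inter-reduce: drop elements whose leading term is divisible by another's, tail-reduce, and make monic.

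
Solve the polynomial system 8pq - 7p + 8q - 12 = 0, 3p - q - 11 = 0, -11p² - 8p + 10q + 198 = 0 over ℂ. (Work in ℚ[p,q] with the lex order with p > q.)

Compute a lex Gröbner basis by Buchberger's algorithm.
f_1 = 8pq - 7p + 8q - 12, LT = pq.
f_2 = 3p - q - 11, LT = p.
f_3 = -11p² - 8p + 10q + 198, LT = p².

S(f_1,f_2): lcm = pq. S = -⅞p + ⅓q² + 14/3q - 3/2.
  leading term p: subtract (-7/24)·f_2 from -⅞p + ⅓q² + 14/3q - 3/2 → ⅓q² + 35/8q - 113/24
  leading term q²: no divisor's leading term divides it; move ⅓q² to the remainder.
  leading term q: no divisor's leading term divides it; move 35/8q to the remainder.
  leading term 1: no divisor's leading term divides it; move -113/24 to the remainder.
  remainder ⅓q² + 35/8q - 113/24 ≠ 0; add h_4 = ⅓q² + 35/8q - 113/24 to the basis.

S(f_1,f_3): lcm = p²q. S = -⅞p² + 3/11pq - 3/2p + 10/11q² + 18q.
  leading term p²: subtract (-7/24p)·f_2 from -⅞p² + 3/11pq - 3/2p + 10/11q² + 18q → -5/264pq - 113/24p + 10/11q² + 18q
  leading term pq: subtract (-5/2112)·f_1 from -5/264pq - 113/24p + 10/11q² + 18q → -9979/2112p + 10/11q² + 4757/264q - 5/176
  leading term p: subtract (-9979/6336)·f_2 from -9979/2112p + 10/11q² + 4757/264q - 5/176 → 10/11q² + 104189/6336q - 109949/6336
  leading term q²: subtract (30/11)·h_4 from 10/11q² + 104189/6336q - 109949/6336 → 2599/576q - 2599/576
  leading term q: no divisor's leading term divides it; move 2599/576q to the remainder.
  leading term 1: no divisor's leading term divides it; move -2599/576 to the remainder.
  remainder 2599/576q - 2599/576 ≠ 0; add h_5 = 2599/576q - 2599/576 to the basis.

The other S-polynomials (S(f_2,f_3), S(f_1,h_4), S(f_2,h_4), S(f_3,h_4), S(f_1,h_5), S(f_2,h_5), S(f_3,h_5), S(h_4,h_5)) all reduce to 0 modulo the current basis, so we have a Gröbner basis.
Inter-reduce: drop elements whose leading term is divisible by another's, tail-reduce, and make monic.
Reduced Gröbner basis: {p - 4, q - 1}.

A lex Gröbner basis eliminates variables successively. Here q - 1 depends only on q, with roots {1}; lifting each root through the earlier basis elements recovers the full solutions.
  q = 1: the earlier basis element becomes p - 4 = 0, giving p = 4 — point (4, 1).
Substituting each solution back into the original system confirms all equations vanish.

{(4, 1)}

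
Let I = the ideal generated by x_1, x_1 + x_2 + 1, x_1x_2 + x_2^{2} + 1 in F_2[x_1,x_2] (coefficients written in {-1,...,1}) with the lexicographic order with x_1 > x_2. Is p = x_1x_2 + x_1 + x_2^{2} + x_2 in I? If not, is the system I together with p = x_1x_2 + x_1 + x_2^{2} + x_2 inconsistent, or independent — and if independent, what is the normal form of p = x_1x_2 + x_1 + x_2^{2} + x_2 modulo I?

x_1x_2 + x_1 + x_2^{2} + x_2 lies in I (it reduces to 0).

First compute the reduced Gröbner basis of I by Buchberger's algorithm.
f_1 = x_1, LT = x_1.
f_2 = x_1 + x_2 + 1, LT = x_1.
f_3 = x_1x_2 + x_2^{2} + 1, LT = x_1x_2.

S(f_1,f_2): lcm = x_1. S = x_2 + 1.
  reduce S modulo (f_1, f_2, f_3):
  remainder x_2 + 1 ≠ 0; add h_4 = x_2 + 1 to the basis.

The other S-polynomials (S(f_1,f_3), S(f_2,f_3), S(f_1,h_4), S(f_2,h_4), S(f_3,h_4)) all reduce to 0 modulo the current basis, so we have a Gröbner basis.
Inter-reduce: drop elements whose leading term is divisible by another's, tail-reduce, and make monic.
Reduced Gröbner basis: {x_1, x_2 + 1}.
Label its elements g_1 = x_1, g_2 = x_2 + 1.

Reduce p = x_1x_2 + x_1 + x_2^{2} + x_2 modulo G:
  leading term x_1x_2: subtract (x_2)·g_1 from x_1x_2 + x_1 + x_2^{2} + x_2 → x_1 + x_2^{2} + x_2
  leading term x_1: subtract (1)·g_1 from x_1 + x_2^{2} + x_2 → x_2^{2} + x_2
  leading term x_2^{2}: subtract (x_2)·g_2 from x_2^{2} + x_2 → 0
  normal form = 0.
Since the normal form is 0, p ∈ I.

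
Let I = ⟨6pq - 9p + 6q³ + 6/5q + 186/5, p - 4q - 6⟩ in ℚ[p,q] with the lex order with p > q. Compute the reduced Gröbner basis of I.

The reduced Gröbner basis is the canonical form of the ideal for this ordering.

f_1 = 6pq - 9p + 6q³ + 6/5q + 186/5, LT = pq.
f_2 = p - 4q - 6, LT = p.

S(f_1,f_2): lcm = pq. S = -3/2p + q³ + 4q² + 31/5q + 31/5.
  leading term p: subtract (-3/2)·f_2 from -3/2p + q³ + 4q² + 31/5q + 31/5 → q³ + 4q² + ⅕q - 14/5
  leading term q³: no divisor's leading term divides it; move q³ to the remainder.
  leading term q²: no divisor's leading term divides it; move 4q² to the remainder.
  leading term q: no divisor's leading term divides it; move ⅕q to the remainder.
  leading term 1: no divisor's leading term divides it; move -14/5 to the remainder.
  remainder q³ + 4q² + ⅕q - 14/5 ≠ 0; add g_3 = q³ + 4q² + ⅕q - 14/5 to the basis.

S(f_1,g_3): lcm = pq³. S = -11/2pq² - ⅕pq + 14/5p + q⁵ + ⅕q³ + 31/5q².
  leading term pq²: subtract (-11/12q)·f_1 from -11/2pq² - ⅕pq + 14/5p + q⁵ + ⅕q³ + 31/5q² → -169/20pq + 14/5p + q⁵ + 11/2q⁴ + ⅕q³ + 73/10q² + 341/10q
  leading term pq: subtract (-169/120)·f_1 from -169/20pq + 14/5p + q⁵ + 11/2q⁴ + ⅕q³ + 73/10q² + 341/10q → -79/8p + q⁵ + 11/2q⁴ + 173/20q³ + 73/10q² + 3579/100q + 5239/100
  leading term p: subtract (-79/8)·f_2 from -79/8p + q⁵ + 11/2q⁴ + 173/20q³ + 73/10q² + 3579/100q + 5239/100 → q⁵ + 11/2q⁴ + 173/20q³ + 73/10q² - 371/100q - 343/50
  leading term q⁵: subtract (q²)·g_3 from q⁵ + 11/2q⁴ + 173/20q³ + 73/10q² - 371/100q - 343/50 → 3/2q⁴ + 169/20q³ + 101/10q² - 371/100q - 343/50
  leading term q⁴: subtract (3/2q)·g_3 from 3/2q⁴ + 169/20q³ + 101/10q² - 371/100q - 343/50 → 49/20q³ + 49/5q² + 49/100q - 343/50
  leading term q³: subtract (49/20)·g_3 from 49/20q³ + 49/5q² + 49/100q - 343/50 → 0
  remainder 0.

S(f_2,g_3): leading monomials are coprime, so the S-polynomial reduces to 0 (Buchberger's first criterion).
Every S-polynomial of the final basis reduces to 0, so we have a Gröbner basis.
Inter-reduce: drop elements whose leading term is divisible by another's, tail-reduce, and make monic.

G = {p - 4q - 6, q³ + 4q² + ⅕q - 14/5}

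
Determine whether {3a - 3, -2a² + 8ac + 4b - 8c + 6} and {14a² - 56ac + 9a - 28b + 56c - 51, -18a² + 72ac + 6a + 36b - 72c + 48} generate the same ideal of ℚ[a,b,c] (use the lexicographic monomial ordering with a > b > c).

Equality of ideals is decidable: compute both reduced Gröbner bases (unique for the ordering) and check whether they agree.
Buchberger on the first generating set:
f_1 = 3a - 3, LT = a.
f_2 = -2a² + 8ac + 4b - 8c + 6, LT = a².

S(f_1,f_2): lcm = a². S = 4ac - a + 2b - 4c + 3.
  leading term ac: subtract (4/3c)·f_1 from 4ac - a + 2b - 4c + 3 → -a + 2b + 3
  leading term a: subtract (-⅓)·f_1 from -a + 2b + 3 → 2b + 2
  leading term b: no divisor's leading term divides it; move 2b to the remainder.
  leading term 1: no divisor's leading term divides it; move 2 to the remainder.
  remainder 2b + 2 ≠ 0; add g_3 = 2b + 2 to the basis.

S(f_1,g_3): leading monomials are coprime, so the S-polynomial reduces to 0 (Buchberger's first criterion).
S(f_2,g_3): leading monomials are coprime, so the S-polynomial reduces to 0 (Buchberger's first criterion).
Every S-polynomial of the final basis reduces to 0, so we have a Gröbner basis.
Inter-reduce: drop elements whose leading term is divisible by another's, tail-reduce, and make monic.
Reduced Gröbner basis: {a - 1, b + 1}.

Buchberger on the second generating set:
h_1 = 14a² - 56ac + 9a - 28b + 56c - 51, LT = a².
h_2 = -18a² + 72ac + 6a + 36b - 72c + 48, LT = a².

S(h_1,h_2): lcm = a². S = 41/42a - 41/42.
  leading term a: no divisor's leading term divides it; move 41/42a to the remainder.
  leading term 1: no divisor's leading term divides it; move -41/42 to the remainder.
  remainder 41/42a - 41/42 ≠ 0; add k_3 = 41/42a - 41/42 to the basis.

S(h_1,k_3): lcm = a². S = -4ac + 23/14a - 2b + 4c - 51/14.
  leading term ac: subtract (-168/41c)·k_3 from -4ac + 23/14a - 2b + 4c - 51/14 → 23/14a - 2b - 51/14
  leading term a: subtract (69/41)·k_3 from 23/14a - 2b - 51/14 → -2b - 2
  leading term b: no divisor's leading term divides it; move -2b to the remainder.
  leading term 1: no divisor's leading term divides it; move -2 to the remainder.
  remainder -2b - 2 ≠ 0; add k_4 = -2b - 2 to the basis.

S(h_2,k_3): lcm = a². S = -4ac + ⅔a - 2b + 4c - 8/3.
  leading term ac: subtract (-168/41c)·k_3 from -4ac + ⅔a - 2b + 4c - 8/3 → ⅔a - 2b - 8/3
  leading term a: subtract (28/41)·k_3 from ⅔a - 2b - 8/3 → -2b - 2
  leading term b: subtract (1)·k_4 from -2b - 2 → 0
  remainder 0.

S(h_1,k_4): leading monomials are coprime, so the S-polynomial reduces to 0 (Buchberger's first criterion).
S(h_2,k_4): leading monomials are coprime, so the S-polynomial reduces to 0 (Buchberger's first criterion).
S(k_3,k_4): leading monomials are coprime, so the S-polynomial reduces to 0 (Buchberger's first criterion).
Every S-polynomial of the final basis reduces to 0, so we have a Gröbner basis.
Inter-reduce: drop elements whose leading term is divisible by another's, tail-reduce, and make monic.
Reduced Gröbner basis: {a - 1, b + 1}.

These coincide, so the ideals are equal.

Yes, the ideals are equal.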